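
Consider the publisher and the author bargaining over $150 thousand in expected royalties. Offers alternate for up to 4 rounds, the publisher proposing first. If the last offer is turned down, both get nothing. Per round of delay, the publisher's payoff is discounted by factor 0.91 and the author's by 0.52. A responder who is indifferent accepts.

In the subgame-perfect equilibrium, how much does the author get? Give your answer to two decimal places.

43.93

By backward induction:
Round 4 (the author proposes): rejection yields 0 for the publisher; the author offers 0 and keeps 150.
Round 3 (the publisher proposes): the author can get 150 next round, worth 0.52 × 150 = 78 now. The publisher offers 78 and keeps 150 − 78 = 72.
Round 2 (the author proposes): the publisher can get 72 next round, worth 0.91 × 72 = 65.52 now. The author offers 65.52 and keeps 150 − 65.52 = 84.48.
Round 1 (the publisher proposes): the author can get 84.48 next round, worth 0.52 × 84.48 = 43.9296 now, so the publisher offers 43.9296, keeping 106.0704.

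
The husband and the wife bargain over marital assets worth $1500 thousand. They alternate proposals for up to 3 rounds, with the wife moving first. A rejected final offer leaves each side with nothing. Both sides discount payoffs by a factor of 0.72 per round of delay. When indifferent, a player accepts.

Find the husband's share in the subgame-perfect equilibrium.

Work backward from the last round.
Round 3 (the wife proposes): rejection yields 0 for the husband; the wife offers 0 and keeps 1500.
Round 2 (the husband proposes): the wife can get 1500 next round, worth 0.72 × 1500 = 1080 now. The husband offers 1080 and keeps 1500 − 1080 = 420.
Round 1 (the wife proposes): the husband can get 420 next round, worth 0.72 × 420 = 302.4 now; the wife offers that and keeps 1197.6.

302.4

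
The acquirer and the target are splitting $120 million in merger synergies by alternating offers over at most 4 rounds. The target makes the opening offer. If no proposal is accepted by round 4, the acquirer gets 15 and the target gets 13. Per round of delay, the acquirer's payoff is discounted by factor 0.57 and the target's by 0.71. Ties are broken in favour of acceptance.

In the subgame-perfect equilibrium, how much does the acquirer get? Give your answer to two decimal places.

Round 4 (the acquirer proposes): the target gets 13 if talks fail, so the acquirer offers 13 and keeps 107.
Round 3 (the target proposes): the acquirer can get 107 next round, worth 0.57 × 107 = 60.99 now. The target offers 60.99 and keeps 120 − 60.99 = 59.01.
Round 2 (the acquirer proposes): the target can get 59.01 next round, worth 0.71 × 59.01 = 41.8971 now. The acquirer offers 41.8971 and keeps 120 − 41.8971 = 78.1029.
Round 1 (the target proposes): the acquirer can get 78.1029 next round, worth 0.57 × 78.1029 = 44.518653 now. The target offers 44.518653 and keeps 120 − 44.518653 = 75.481347.

44.52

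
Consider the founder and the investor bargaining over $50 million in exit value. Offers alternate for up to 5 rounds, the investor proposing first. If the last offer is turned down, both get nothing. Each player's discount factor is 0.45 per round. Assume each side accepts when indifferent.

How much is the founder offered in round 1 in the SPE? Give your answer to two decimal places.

14.88

By backward induction:
Round 5 (the investor proposes): rejection yields 0 for the founder; the investor offers 0 and keeps 50.
Round 4 (the founder proposes): the investor can get 50 next round, worth 0.45 × 50 = 22.5 now, so the founder offers 22.5, keeping 27.5.
Round 3 (the investor proposes): the founder can get 27.5 next round, worth 0.45 × 27.5 = 12.375 now. The investor offers 12.375 and keeps 50 − 12.375 = 37.625.
Round 2 (the founder proposes): the investor can get 37.625 next round, worth 0.45 × 37.625 = 16.93125 now; the founder offers that and keeps 33.06875.
Round 1 (the investor proposes): the founder can get 33.06875 next round, worth 0.45 × 33.06875 = 14.8809375 now, so the investor offers 14.8809375, keeping 35.1190625.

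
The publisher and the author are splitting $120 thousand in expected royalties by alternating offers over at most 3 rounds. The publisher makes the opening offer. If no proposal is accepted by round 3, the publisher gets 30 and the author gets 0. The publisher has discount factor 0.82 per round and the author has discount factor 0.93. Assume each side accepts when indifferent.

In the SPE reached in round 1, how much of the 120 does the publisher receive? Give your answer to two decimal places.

Round 3 (the publisher proposes): rejection yields 0 for the author; the publisher offers 0 and keeps 120.
Round 2 (the author proposes): the publisher can get 120 next round, worth 0.82 × 120 = 98.4 now, so the author offers 98.4, keeping 21.6.
Round 1 (the publisher proposes): the author can get 21.6 next round, worth 0.93 × 21.6 = 20.088 now, so the publisher offers 20.088, keeping 99.912.

99.91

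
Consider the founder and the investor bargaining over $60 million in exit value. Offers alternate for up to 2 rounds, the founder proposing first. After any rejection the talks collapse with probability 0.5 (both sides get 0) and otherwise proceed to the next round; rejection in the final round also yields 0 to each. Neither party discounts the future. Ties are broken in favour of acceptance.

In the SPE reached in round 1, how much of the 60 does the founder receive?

30

By backward induction:
Round 2 (the investor proposes): the founder will accept anything ≥ 0, so the investor offers 0 and keeps 60.
Round 1 (the founder proposes): rejecting gives the investor an expected 0.5 × 60 = 30, so the founder offers 30, keeping 30.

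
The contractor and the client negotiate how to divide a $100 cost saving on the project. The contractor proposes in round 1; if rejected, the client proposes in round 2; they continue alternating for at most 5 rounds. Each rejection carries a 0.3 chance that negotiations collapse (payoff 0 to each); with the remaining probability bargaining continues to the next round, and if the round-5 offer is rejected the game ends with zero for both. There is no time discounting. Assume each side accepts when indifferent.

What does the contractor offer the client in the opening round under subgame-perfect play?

Round 5 (the contractor proposes): rejection yields 0 for the client; the contractor offers 0 and keeps 100.
Round 4 (the client proposes): rejecting gives the contractor an expected 0.7 × 100 = 70; the client offers that and keeps 30.
Round 3 (the contractor proposes): rejecting gives the client an expected 0.7 × 30 = 21. The contractor offers 21 and keeps 100 − 21 = 79.
Round 2 (the client proposes): rejecting gives the contractor an expected 0.7 × 79 = 55.3; the client offers that and keeps 44.7.
Round 1 (the contractor proposes): rejecting gives the client an expected 0.7 × 44.7 = 31.29, so the contractor offers 31.29, keeping 68.71.

31.29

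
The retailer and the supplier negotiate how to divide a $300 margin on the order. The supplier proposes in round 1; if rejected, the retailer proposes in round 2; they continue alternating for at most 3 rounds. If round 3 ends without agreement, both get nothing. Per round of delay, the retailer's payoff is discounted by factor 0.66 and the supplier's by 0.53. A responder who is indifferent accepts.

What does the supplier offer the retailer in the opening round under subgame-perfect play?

93.06

Round 3 (the supplier proposes): the retailer will accept anything ≥ 0, so the supplier offers 0 and keeps 300.
Round 2 (the retailer proposes): the supplier can get 300 next round, worth 0.53 × 300 = 159 now; the retailer offers that and keeps 141.
Round 1 (the supplier proposes): the retailer can get 141 next round, worth 0.66 × 141 = 93.06 now, so the supplier offers 93.06, keeping 206.94.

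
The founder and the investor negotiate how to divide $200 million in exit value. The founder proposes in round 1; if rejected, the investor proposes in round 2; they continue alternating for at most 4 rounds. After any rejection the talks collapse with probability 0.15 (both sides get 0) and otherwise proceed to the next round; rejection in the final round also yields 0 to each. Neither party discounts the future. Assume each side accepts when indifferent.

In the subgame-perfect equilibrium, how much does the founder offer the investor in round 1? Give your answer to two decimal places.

By backward induction:
Round 4 (the investor proposes): the founder will accept anything ≥ 0, so the investor offers 0 and keeps 200.
Round 3 (the founder proposes): rejecting gives the investor an expected 0.85 × 200 = 170; the founder offers that and keeps 30.
Round 2 (the investor proposes): rejecting gives the founder an expected 0.85 × 30 = 25.5; the investor offers that and keeps 174.5.
Round 1 (the founder proposes): rejecting gives the investor an expected 0.85 × 174.5 = 148.325. The founder offers 148.325 and keeps 200 − 148.325 = 51.675.

148.33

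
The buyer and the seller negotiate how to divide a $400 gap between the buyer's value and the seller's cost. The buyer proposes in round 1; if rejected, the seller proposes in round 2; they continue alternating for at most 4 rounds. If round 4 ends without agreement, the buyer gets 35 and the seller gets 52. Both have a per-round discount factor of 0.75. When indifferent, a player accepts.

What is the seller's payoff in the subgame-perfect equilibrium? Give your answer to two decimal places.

Round 4 (the seller proposes): the buyer gets 35 if talks fail, so the seller offers 35 and keeps 365.
Round 3 (the buyer proposes): the seller can get 365 next round, worth 0.75 × 365 = 273.75 now; the buyer offers that and keeps 126.25.
Round 2 (the seller proposes): the buyer can get 126.25 next round, worth 0.75 × 126.25 = 94.6875 now; the seller offers that and keeps 305.3125.
Round 1 (the buyer proposes): the seller can get 305.3125 next round, worth 0.75 × 305.3125 = 228.984375 now; the buyer offers that and keeps 171.015625.

228.98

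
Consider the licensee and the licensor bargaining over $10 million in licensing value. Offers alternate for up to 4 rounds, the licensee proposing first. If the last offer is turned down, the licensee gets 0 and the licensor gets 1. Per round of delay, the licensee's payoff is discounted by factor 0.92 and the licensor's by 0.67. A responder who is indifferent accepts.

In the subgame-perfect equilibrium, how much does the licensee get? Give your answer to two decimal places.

5.33

By backward induction:
Round 4 (the licensor proposes): rejection yields 0 for the licensee; the licensor offers 0 and keeps 10.
Round 3 (the licensee proposes): the licensor can get 10 next round, worth 0.67 × 10 = 6.7 now; the licensee offers that and keeps 3.3.
Round 2 (the licensor proposes): the licensee can get 3.3 next round, worth 0.92 × 3.3 = 3.036 now; the licensor offers that and keeps 6.964.
Round 1 (the licensee proposes): the licensor can get 6.964 next round, worth 0.67 × 6.964 = 4.66588 now. The licensee offers 4.66588 and keeps 10 − 4.66588 = 5.33412.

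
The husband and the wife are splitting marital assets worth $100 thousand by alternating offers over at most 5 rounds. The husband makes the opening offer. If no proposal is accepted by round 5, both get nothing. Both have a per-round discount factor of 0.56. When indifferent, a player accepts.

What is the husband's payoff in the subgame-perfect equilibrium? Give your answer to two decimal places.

67.63

Round 5 (the husband proposes): rejection yields 0 for the wife; the husband offers 0 and keeps 100.
Round 4 (the wife proposes): the husband can get 100 next round, worth 0.56 × 100 = 56 now; the wife offers that and keeps 44.
Round 3 (the husband proposes): the wife can get 44 next round, worth 0.56 × 44 = 24.64 now. The husband offers 24.64 and keeps 100 − 24.64 = 75.36.
Round 2 (the wife proposes): the husband can get 75.36 next round, worth 0.56 × 75.36 = 42.2016 now. The wife offers 42.2016 and keeps 100 − 42.2016 = 57.7984.
Round 1 (the husband proposes): the wife can get 57.7984 next round, worth 0.56 × 57.7984 = 32.367104 now. The husband offers 32.367104 and keeps 100 − 32.367104 = 67.632896.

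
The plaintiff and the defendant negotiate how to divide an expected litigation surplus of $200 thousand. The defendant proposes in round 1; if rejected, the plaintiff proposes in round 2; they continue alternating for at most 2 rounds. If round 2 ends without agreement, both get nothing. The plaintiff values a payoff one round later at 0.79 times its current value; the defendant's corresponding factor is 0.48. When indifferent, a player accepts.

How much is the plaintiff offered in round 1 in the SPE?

158

Round 2 (the plaintiff proposes): rejection yields 0 for the defendant; the plaintiff offers 0 and keeps 200.
Round 1 (the defendant proposes): the plaintiff can get 200 next round, worth 0.79 × 200 = 158 now, so the defendant offers 158, keeping 42.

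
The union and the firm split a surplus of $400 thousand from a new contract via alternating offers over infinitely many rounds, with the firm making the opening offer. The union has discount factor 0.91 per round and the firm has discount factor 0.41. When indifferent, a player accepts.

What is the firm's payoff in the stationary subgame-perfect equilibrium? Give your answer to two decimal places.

When the firm proposes, the union accepts any offer worth at least 0.91 times what the union would get by proposing next round; and vice versa.
This gives x = 400 − 0.91y and y = 400 − 0.41x, where x and y are each side's share when it proposes.
Hence (1 − 0.91·0.41)x = 400(1 − 0.91), i.e. 0.6269·x = 36.
x ≈ 57.4254; the union's share is 400 − x ≈ 342.5746.

57.43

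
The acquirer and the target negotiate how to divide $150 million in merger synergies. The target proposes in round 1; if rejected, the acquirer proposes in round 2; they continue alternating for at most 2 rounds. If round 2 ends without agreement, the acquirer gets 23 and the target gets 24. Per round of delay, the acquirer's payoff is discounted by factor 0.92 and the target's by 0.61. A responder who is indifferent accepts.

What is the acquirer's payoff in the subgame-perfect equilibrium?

115.92

Solve by backward induction from round 2.
Round 2 (the acquirer proposes): the target gets 24 if talks fail, so the acquirer offers 24 and keeps 126.
Round 1 (the target proposes): the acquirer can get 126 next round, worth 0.92 × 126 = 115.92 now. The target offers 115.92 and keeps 150 − 115.92 = 34.08.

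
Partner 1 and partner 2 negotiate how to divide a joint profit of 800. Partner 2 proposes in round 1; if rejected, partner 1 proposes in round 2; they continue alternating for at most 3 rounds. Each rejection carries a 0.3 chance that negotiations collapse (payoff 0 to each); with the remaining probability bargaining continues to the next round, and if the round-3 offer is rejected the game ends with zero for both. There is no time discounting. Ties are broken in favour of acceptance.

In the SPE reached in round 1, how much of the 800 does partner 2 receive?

632

By backward induction:
Round 3 (partner 2 proposes): rejection yields 0 for partner 1; partner 2 offers 0 and keeps 800.
Round 2 (partner 1 proposes): rejecting gives partner 2 an expected 0.7 × 800 = 560. Partner 1 offers 560 and keeps 800 − 560 = 240.
Round 1 (partner 2 proposes): rejecting gives partner 1 an expected 0.7 × 240 = 168, so partner 2 offers 168, keeping 632.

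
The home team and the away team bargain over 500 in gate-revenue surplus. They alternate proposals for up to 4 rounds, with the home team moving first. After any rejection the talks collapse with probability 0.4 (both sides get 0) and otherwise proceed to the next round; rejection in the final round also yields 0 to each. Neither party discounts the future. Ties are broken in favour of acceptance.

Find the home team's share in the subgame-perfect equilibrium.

272

Round 4 (the away team proposes): rejection yields 0 for the home team; the away team offers 0 and keeps 500.
Round 3 (the home team proposes): rejecting gives the away team an expected 0.6 × 500 = 300. The home team offers 300 and keeps 500 − 300 = 200.
Round 2 (the away team proposes): rejecting gives the home team an expected 0.6 × 200 = 120; the away team offers that and keeps 380.
Round 1 (the home team proposes): rejecting gives the away team an expected 0.6 × 380 = 228. The home team offers 228 and keeps 500 − 228 = 272.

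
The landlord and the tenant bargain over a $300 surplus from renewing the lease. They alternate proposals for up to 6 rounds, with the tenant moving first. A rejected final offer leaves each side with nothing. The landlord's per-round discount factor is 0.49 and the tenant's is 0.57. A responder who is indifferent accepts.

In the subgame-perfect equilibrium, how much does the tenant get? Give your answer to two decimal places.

207.67

By backward induction:
Round 6 (the landlord proposes): rejection yields 0 for the tenant; the landlord offers 0 and keeps 300.
Round 5 (the tenant proposes): the landlord can get 300 next round, worth 0.49 × 300 = 147 now; the tenant offers that and keeps 153.
Round 4 (the landlord proposes): the tenant can get 153 next round, worth 0.57 × 153 = 87.21 now; the landlord offers that and keeps 212.79.
Round 3 (the tenant proposes): the landlord can get 212.79 next round, worth 0.49 × 212.79 = 104.2671 now, so the tenant offers 104.2671, keeping 195.7329.
Round 2 (the landlord proposes): the tenant can get 195.7329 next round, worth 0.57 × 195.7329 = 111.567753 now. The landlord offers 111.567753 and keeps 300 − 111.567753 = 188.432247.
Round 1 (the tenant proposes): the landlord can get 188.432247 next round, worth 0.49 × 188.432247 = 92.33180103 now; the tenant offers that and keeps 207.66819897.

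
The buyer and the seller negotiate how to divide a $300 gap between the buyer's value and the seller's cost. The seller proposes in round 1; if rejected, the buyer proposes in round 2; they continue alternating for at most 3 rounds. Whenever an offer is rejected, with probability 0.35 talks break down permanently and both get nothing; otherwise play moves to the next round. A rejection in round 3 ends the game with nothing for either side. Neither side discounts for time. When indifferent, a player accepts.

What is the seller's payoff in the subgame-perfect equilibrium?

Round 3 (the seller proposes): rejection yields 0 for the buyer; the seller offers 0 and keeps 300.
Round 2 (the buyer proposes): rejecting gives the seller an expected 0.65 × 300 = 195, so the buyer offers 195, keeping 105.
Round 1 (the seller proposes): rejecting gives the buyer an expected 0.65 × 105 = 68.25. The seller offers 68.25 and keeps 300 − 68.25 = 231.75.

231.75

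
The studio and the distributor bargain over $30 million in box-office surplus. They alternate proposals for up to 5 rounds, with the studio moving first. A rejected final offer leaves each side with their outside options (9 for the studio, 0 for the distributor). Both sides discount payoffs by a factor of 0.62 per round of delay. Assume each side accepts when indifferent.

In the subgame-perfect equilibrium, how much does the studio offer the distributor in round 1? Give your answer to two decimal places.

9.78

Round 5 (the studio proposes): the distributor will accept anything ≥ 0, so the studio offers 0 and keeps 30.
Round 4 (the distributor proposes): the studio can get 30 next round, worth 0.62 × 30 = 18.6 now, so the distributor offers 18.6, keeping 11.4.
Round 3 (the studio proposes): the distributor can get 11.4 next round, worth 0.62 × 11.4 = 7.068 now; the studio offers that and keeps 22.932.
Round 2 (the distributor proposes): the studio can get 22.932 next round, worth 0.62 × 22.932 = 14.21784 now, so the distributor offers 14.21784, keeping 15.78216.
Round 1 (the studio proposes): the distributor can get 15.78216 next round, worth 0.62 × 15.78216 = 9.7849392 now, so the studio offers 9.7849392, keeping 20.2150608.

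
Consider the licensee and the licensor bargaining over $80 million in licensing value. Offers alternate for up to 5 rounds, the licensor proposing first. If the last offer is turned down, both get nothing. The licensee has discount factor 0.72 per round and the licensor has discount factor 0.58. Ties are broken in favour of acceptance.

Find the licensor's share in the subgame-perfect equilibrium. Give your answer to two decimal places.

45.71

Work backward from the last round.
Round 5 (the licensor proposes): rejection yields 0 for the licensee; the licensor offers 0 and keeps 80.
Round 4 (the licensee proposes): the licensor can get 80 next round, worth 0.58 × 80 = 46.4 now, so the licensee offers 46.4, keeping 33.6.
Round 3 (the licensor proposes): the licensee can get 33.6 next round, worth 0.72 × 33.6 = 24.192 now, so the licensor offers 24.192, keeping 55.808.
Round 2 (the licensee proposes): the licensor can get 55.808 next round, worth 0.58 × 55.808 = 32.36864 now. The licensee offers 32.36864 and keeps 80 − 32.36864 = 47.63136.
Round 1 (the licensor proposes): the licensee can get 47.63136 next round, worth 0.72 × 47.63136 = 34.2945792 now, so the licensor offers 34.2945792, keeping 45.7054208.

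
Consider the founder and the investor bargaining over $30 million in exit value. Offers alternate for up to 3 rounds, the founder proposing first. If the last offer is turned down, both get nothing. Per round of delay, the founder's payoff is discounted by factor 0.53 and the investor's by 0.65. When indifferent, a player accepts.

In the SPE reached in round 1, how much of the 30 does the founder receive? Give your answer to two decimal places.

20.84

Round 3 (the founder proposes): the investor will accept anything ≥ 0, so the founder offers 0 and keeps 30.
Round 2 (the investor proposes): the founder can get 30 next round, worth 0.53 × 30 = 15.9 now. The investor offers 15.9 and keeps 30 − 15.9 = 14.1.
Round 1 (the founder proposes): the investor can get 14.1 next round, worth 0.65 × 14.1 = 9.165 now; the founder offers that and keeps 20.835.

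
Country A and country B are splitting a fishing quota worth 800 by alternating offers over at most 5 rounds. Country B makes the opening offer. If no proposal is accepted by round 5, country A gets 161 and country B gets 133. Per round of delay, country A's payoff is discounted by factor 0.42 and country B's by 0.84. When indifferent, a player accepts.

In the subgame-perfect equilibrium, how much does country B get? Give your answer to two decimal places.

707.23

Solve by backward induction from round 5.
Round 5 (country B proposes): country A gets 161 if talks fail, so country B offers 161 and keeps 639.
Round 4 (country A proposes): country B can get 639 next round, worth 0.84 × 639 = 536.76 now, so country A offers 536.76, keeping 263.24.
Round 3 (country B proposes): country A can get 263.24 next round, worth 0.42 × 263.24 = 110.5608 now; country B offers that and keeps 689.4392.
Round 2 (country A proposes): country B can get 689.4392 next round, worth 0.84 × 689.4392 = 579.128928 now. Country A offers 579.128928 and keeps 800 − 579.128928 = 220.871072.
Round 1 (country B proposes): country A can get 220.871072 next round, worth 0.42 × 220.871072 = 92.76585024 now; country B offers that and keeps 707.23414976.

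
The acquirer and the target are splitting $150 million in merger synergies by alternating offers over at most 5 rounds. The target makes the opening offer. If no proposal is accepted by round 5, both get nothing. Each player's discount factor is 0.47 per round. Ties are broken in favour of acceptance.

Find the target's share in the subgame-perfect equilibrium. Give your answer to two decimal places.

Round 5 (the target proposes): rejection yields 0 for the acquirer; the target offers 0 and keeps 150.
Round 4 (the acquirer proposes): the target can get 150 next round, worth 0.47 × 150 = 70.5 now, so the acquirer offers 70.5, keeping 79.5.
Round 3 (the target proposes): the acquirer can get 79.5 next round, worth 0.47 × 79.5 = 37.365 now, so the target offers 37.365, keeping 112.635.
Round 2 (the acquirer proposes): the target can get 112.635 next round, worth 0.47 × 112.635 = 52.93845 now, so the acquirer offers 52.93845, keeping 97.06155.
Round 1 (the target proposes): the acquirer can get 97.06155 next round, worth 0.47 × 97.06155 = 45.6189285 now, so the target offers 45.6189285, keeping 104.3810715.

104.38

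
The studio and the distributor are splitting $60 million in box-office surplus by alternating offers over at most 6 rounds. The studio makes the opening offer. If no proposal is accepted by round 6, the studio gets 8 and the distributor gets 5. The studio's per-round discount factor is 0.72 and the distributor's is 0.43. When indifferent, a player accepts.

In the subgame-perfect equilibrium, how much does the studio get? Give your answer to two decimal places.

48.40

Round 6 (the distributor proposes): the studio gets 8 if talks fail, so the distributor offers 8 and keeps 52.
Round 5 (the studio proposes): the distributor can get 52 next round, worth 0.43 × 52 = 22.36 now, so the studio offers 22.36, keeping 37.64.
Round 4 (the distributor proposes): the studio can get 37.64 next round, worth 0.72 × 37.64 = 27.1008 now, so the distributor offers 27.1008, keeping 32.8992.
Round 3 (the studio proposes): the distributor can get 32.8992 next round, worth 0.43 × 32.8992 = 14.146656 now. The studio offers 14.146656 and keeps 60 − 14.146656 = 45.853344.
Round 2 (the distributor proposes): the studio can get 45.853344 next round, worth 0.72 × 45.853344 = 33.01440768 now; the distributor offers that and keeps 26.98559232.
Round 1 (the studio proposes): the distributor can get 26.98559232 next round, worth 0.43 × 26.98559232 = 11.6038046976 now; the studio offers that and keeps 48.3961953024.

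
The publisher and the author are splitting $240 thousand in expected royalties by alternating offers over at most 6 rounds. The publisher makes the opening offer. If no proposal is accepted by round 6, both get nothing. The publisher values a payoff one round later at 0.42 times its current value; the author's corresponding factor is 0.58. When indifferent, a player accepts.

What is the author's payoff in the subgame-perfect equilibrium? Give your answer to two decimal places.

108.66

By backward induction:
Round 6 (the author proposes): rejection yields 0 for the publisher; the author offers 0 and keeps 240.
Round 5 (the publisher proposes): the author can get 240 next round, worth 0.58 × 240 = 139.2 now; the publisher offers that and keeps 100.8.
Round 4 (the author proposes): the publisher can get 100.8 next round, worth 0.42 × 100.8 = 42.336 now, so the author offers 42.336, keeping 197.664.
Round 3 (the publisher proposes): the author can get 197.664 next round, worth 0.58 × 197.664 = 114.64512 now, so the publisher offers 114.64512, keeping 125.35488.
Round 2 (the author proposes): the publisher can get 125.35488 next round, worth 0.42 × 125.35488 = 52.6490496 now. The author offers 52.6490496 and keeps 240 − 52.6490496 = 187.3509504.
Round 1 (the publisher proposes): the author can get 187.3509504 next round, worth 0.58 × 187.3509504 = 108.663551232 now; the publisher offers that and keeps 131.336448768.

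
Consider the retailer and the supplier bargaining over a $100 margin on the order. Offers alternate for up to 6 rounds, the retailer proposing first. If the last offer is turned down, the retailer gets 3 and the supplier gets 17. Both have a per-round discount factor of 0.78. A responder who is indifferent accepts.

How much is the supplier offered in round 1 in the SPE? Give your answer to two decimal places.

Solve by backward induction from round 6.
Round 6 (the supplier proposes): the retailer gets 3 if talks fail, so the supplier offers 3 and keeps 97.
Round 5 (the retailer proposes): the supplier can get 97 next round, worth 0.78 × 97 = 75.66 now; the retailer offers that and keeps 24.34.
Round 4 (the supplier proposes): the retailer can get 24.34 next round, worth 0.78 × 24.34 = 18.9852 now, so the supplier offers 18.9852, keeping 81.0148.
Round 3 (the retailer proposes): the supplier can get 81.0148 next round, worth 0.78 × 81.0148 = 63.191544 now; the retailer offers that and keeps 36.808456.
Round 2 (the supplier proposes): the retailer can get 36.808456 next round, worth 0.78 × 36.808456 = 28.71059568 now; the supplier offers that and keeps 71.28940432.
Round 1 (the retailer proposes): the supplier can get 71.28940432 next round, worth 0.78 × 71.28940432 = 55.6057353696 now; the retailer offers that and keeps 44.3942646304.

55.61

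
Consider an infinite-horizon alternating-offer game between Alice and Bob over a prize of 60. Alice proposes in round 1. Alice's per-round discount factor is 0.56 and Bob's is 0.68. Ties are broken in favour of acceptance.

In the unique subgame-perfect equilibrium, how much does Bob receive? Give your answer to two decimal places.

In a stationary SPE each proposer offers the other exactly their discounted continuation value.
If Alice keeps x when proposing and Bob keeps y when proposing, then x = 60 − 0.68y and y = 60 − 0.56x.
Solving: x = 60(1 − 0.68) / (1 − 0.56·0.68) = 19.2 / 0.6192 ≈ 31.0078.
Bob gets 60 − 31.0078 ≈ 28.9922.

28.99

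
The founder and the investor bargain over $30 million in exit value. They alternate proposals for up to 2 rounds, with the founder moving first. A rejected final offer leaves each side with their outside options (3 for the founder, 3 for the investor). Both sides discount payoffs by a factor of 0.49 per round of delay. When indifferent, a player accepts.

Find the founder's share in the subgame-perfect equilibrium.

Work backward from the last round.
Round 2 (the investor proposes): the founder gets 3 if talks fail, so the investor offers 3 and keeps 27.
Round 1 (the founder proposes): the investor can get 27 next round, worth 0.49 × 27 = 13.23 now. The founder offers 13.23 and keeps 30 − 13.23 = 16.77.

16.77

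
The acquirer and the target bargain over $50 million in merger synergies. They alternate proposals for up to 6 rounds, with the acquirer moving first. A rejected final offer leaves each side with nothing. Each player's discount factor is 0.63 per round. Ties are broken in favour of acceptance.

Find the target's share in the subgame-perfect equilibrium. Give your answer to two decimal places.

By backward induction:
Round 6 (the target proposes): the acquirer will accept anything ≥ 0, so the target offers 0 and keeps 50.
Round 5 (the acquirer proposes): the target can get 50 next round, worth 0.63 × 50 = 31.5 now. The acquirer offers 31.5 and keeps 50 − 31.5 = 18.5.
Round 4 (the target proposes): the acquirer can get 18.5 next round, worth 0.63 × 18.5 = 11.655 now; the target offers that and keeps 38.345.
Round 3 (the acquirer proposes): the target can get 38.345 next round, worth 0.63 × 38.345 = 24.15735 now, so the acquirer offers 24.15735, keeping 25.84265.
Round 2 (the target proposes): the acquirer can get 25.84265 next round, worth 0.63 × 25.84265 = 16.2808695 now, so the target offers 16.2808695, keeping 33.7191305.
Round 1 (the acquirer proposes): the target can get 33.7191305 next round, worth 0.63 × 33.7191305 = 21.243052215 now; the acquirer offers that and keeps 28.756947785.

21.24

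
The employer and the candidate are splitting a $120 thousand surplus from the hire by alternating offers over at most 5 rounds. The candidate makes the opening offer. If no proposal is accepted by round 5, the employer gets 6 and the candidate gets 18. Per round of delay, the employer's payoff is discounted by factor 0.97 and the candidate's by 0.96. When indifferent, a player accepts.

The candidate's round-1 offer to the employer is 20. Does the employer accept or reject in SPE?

Work out the employer's continuation value if the offer is rejected.
Round 5 (the candidate proposes): the employer gets 6 if talks fail, so the candidate offers 6 and keeps 114.
Round 4 (the employer proposes): the candidate can get 114 next round, worth 0.96 × 114 = 109.44 now; the employer offers that and keeps 10.56.
Round 3 (the candidate proposes): the employer can get 10.56 next round, worth 0.97 × 10.56 = 10.2432 now. The candidate offers 10.2432 and keeps 120 − 10.2432 = 109.7568.
Round 2 (the employer proposes): the candidate can get 109.7568 next round, worth 0.96 × 109.7568 = 105.366528 now. The employer offers 105.366528 and keeps 120 − 105.366528 = 14.633472.
So by rejecting in round 1, the employer gets 14.633472 next round, worth 0.97 × 14.633472 = 14.19446784 now.
Offer 20 ≥ 14.19446784, so the employer accepts.

Accept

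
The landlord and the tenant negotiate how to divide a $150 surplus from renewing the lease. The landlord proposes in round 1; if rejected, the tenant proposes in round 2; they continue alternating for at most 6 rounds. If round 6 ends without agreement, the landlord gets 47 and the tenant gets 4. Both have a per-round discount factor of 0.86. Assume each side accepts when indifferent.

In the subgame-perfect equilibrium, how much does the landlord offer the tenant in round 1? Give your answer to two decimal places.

Round 6 (the tenant proposes): the landlord gets 47 if talks fail, so the tenant offers 47 and keeps 103.
Round 5 (the landlord proposes): the tenant can get 103 next round, worth 0.86 × 103 = 88.58 now, so the landlord offers 88.58, keeping 61.42.
Round 4 (the tenant proposes): the landlord can get 61.42 next round, worth 0.86 × 61.42 = 52.8212 now; the tenant offers that and keeps 97.1788.
Round 3 (the landlord proposes): the tenant can get 97.1788 next round, worth 0.86 × 97.1788 = 83.573768 now. The landlord offers 83.573768 and keeps 150 − 83.573768 = 66.426232.
Round 2 (the tenant proposes): the landlord can get 66.426232 next round, worth 0.86 × 66.426232 = 57.12655952 now. The tenant offers 57.12655952 and keeps 150 − 57.12655952 = 92.87344048.
Round 1 (the landlord proposes): the tenant can get 92.87344048 next round, worth 0.86 × 92.87344048 = 79.8711588128 now. The landlord offers 79.8711588128 and keeps 150 − 79.8711588128 = 70.1288411872.

79.87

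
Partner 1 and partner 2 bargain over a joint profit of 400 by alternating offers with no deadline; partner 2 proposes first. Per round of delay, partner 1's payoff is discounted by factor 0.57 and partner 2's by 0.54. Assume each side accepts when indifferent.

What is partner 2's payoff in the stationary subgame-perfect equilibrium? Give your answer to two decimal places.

248.48

In a stationary SPE each proposer offers the other exactly their discounted continuation value.
If partner 2 keeps x when proposing and partner 1 keeps y when proposing, then x = 400 − 0.57y and y = 400 − 0.54x.
Solving: x = 400(1 − 0.57) / (1 − 0.54·0.57) = 172 / 0.6922 ≈ 248.4831.
Partner 1 gets 400 − 248.4831 ≈ 151.5169.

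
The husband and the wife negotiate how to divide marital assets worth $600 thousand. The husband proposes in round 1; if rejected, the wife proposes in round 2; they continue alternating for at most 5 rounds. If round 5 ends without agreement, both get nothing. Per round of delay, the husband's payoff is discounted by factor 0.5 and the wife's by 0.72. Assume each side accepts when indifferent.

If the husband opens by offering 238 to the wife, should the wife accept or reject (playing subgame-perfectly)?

Round 5 (the husband proposes): the wife will accept anything ≥ 0, so the husband offers 0 and keeps 600.
Round 4 (the wife proposes): the husband can get 600 next round, worth 0.5 × 600 = 300 now. The wife offers 300 and keeps 600 − 300 = 300.
Round 3 (the husband proposes): the wife can get 300 next round, worth 0.72 × 300 = 216 now; the husband offers that and keeps 384.
Round 2 (the wife proposes): the husband can get 384 next round, worth 0.5 × 384 = 192 now. The wife offers 192 and keeps 600 − 192 = 408.
So by rejecting in round 1, the wife gets 408 next round, worth 0.72 × 408 = 293.76 now.
Offer 238 < 293.76, so the wife rejects.

Reject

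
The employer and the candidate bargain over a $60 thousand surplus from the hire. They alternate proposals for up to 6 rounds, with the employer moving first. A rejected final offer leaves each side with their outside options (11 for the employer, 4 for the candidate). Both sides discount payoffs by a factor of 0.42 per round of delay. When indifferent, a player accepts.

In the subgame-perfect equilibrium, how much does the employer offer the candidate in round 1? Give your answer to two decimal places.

17.83

Solve by backward induction from round 6.
Round 6 (the candidate proposes): the employer gets 11 if talks fail, so the candidate offers 11 and keeps 49.
Round 5 (the employer proposes): the candidate can get 49 next round, worth 0.42 × 49 = 20.58 now. The employer offers 20.58 and keeps 60 − 20.58 = 39.42.
Round 4 (the candidate proposes): the employer can get 39.42 next round, worth 0.42 × 39.42 = 16.5564 now; the candidate offers that and keeps 43.4436.
Round 3 (the employer proposes): the candidate can get 43.4436 next round, worth 0.42 × 43.4436 = 18.246312 now, so the employer offers 18.246312, keeping 41.753688.
Round 2 (the candidate proposes): the employer can get 41.753688 next round, worth 0.42 × 41.753688 = 17.53654896 now. The candidate offers 17.53654896 and keeps 60 − 17.53654896 = 42.46345104.
Round 1 (the employer proposes): the candidate can get 42.46345104 next round, worth 0.42 × 42.46345104 = 17.8346494368 now. The employer offers 17.8346494368 and keeps 60 − 17.8346494368 = 42.1653505632.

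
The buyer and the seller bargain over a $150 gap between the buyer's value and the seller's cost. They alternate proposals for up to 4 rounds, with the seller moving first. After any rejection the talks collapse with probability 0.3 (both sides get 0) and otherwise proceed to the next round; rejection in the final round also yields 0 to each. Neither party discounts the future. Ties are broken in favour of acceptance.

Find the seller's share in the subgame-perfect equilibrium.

67.05

Round 4 (the buyer proposes): rejection yields 0 for the seller; the buyer offers 0 and keeps 150.
Round 3 (the seller proposes): rejecting gives the buyer an expected 0.7 × 150 = 105, so the seller offers 105, keeping 45.
Round 2 (the buyer proposes): rejecting gives the seller an expected 0.7 × 45 = 31.5; the buyer offers that and keeps 118.5.
Round 1 (the seller proposes): rejecting gives the buyer an expected 0.7 × 118.5 = 82.95. The seller offers 82.95 and keeps 150 − 82.95 = 67.05.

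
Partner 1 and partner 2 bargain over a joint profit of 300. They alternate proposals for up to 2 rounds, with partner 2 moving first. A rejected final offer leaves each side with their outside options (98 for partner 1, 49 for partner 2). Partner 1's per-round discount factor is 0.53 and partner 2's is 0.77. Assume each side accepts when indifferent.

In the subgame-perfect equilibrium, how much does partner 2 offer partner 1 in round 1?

133.03

Round 2 (partner 1 proposes): partner 2 gets 49 if talks fail, so partner 1 offers 49 and keeps 251.
Round 1 (partner 2 proposes): partner 1 can get 251 next round, worth 0.53 × 251 = 133.03 now. Partner 2 offers 133.03 and keeps 300 − 133.03 = 166.97.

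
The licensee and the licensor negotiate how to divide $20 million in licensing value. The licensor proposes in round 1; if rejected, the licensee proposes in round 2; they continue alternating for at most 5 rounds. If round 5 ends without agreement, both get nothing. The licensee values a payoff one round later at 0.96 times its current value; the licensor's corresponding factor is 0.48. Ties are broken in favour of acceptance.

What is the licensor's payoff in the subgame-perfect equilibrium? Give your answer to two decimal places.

5.42

Round 5 (the licensor proposes): the licensee will accept anything ≥ 0, so the licensor offers 0 and keeps 20.
Round 4 (the licensee proposes): the licensor can get 20 next round, worth 0.48 × 20 = 9.6 now; the licensee offers that and keeps 10.4.
Round 3 (the licensor proposes): the licensee can get 10.4 next round, worth 0.96 × 10.4 = 9.984 now; the licensor offers that and keeps 10.016.
Round 2 (the licensee proposes): the licensor can get 10.016 next round, worth 0.48 × 10.016 = 4.80768 now, so the licensee offers 4.80768, keeping 15.19232.
Round 1 (the licensor proposes): the licensee can get 15.19232 next round, worth 0.96 × 15.19232 = 14.5846272 now, so the licensor offers 14.5846272, keeping 5.4153728.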